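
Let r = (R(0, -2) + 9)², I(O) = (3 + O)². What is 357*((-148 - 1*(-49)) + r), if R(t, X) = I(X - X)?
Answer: 80325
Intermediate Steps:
R(t, X) = 9 (R(t, X) = (3 + (X - X))² = (3 + 0)² = 3² = 9)
r = 324 (r = (9 + 9)² = 18² = 324)
357*((-148 - 1*(-49)) + r) = 357*((-148 - 1*(-49)) + 324) = 357*((-148 + 49) + 324) = 357*(-99 + 324) = 357*225 = 80325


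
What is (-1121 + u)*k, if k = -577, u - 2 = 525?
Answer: 342738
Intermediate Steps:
u = 527 (u = 2 + 525 = 527)
(-1121 + u)*k = (-1121 + 527)*(-577) = -594*(-577) = 342738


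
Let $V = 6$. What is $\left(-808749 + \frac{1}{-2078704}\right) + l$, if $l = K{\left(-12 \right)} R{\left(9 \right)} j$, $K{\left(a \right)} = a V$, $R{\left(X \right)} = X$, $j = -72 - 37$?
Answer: $- \frac{1534326760369}{2078704} \approx -7.3812 \cdot 10^{5}$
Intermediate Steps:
$j = -109$
$K{\left(a \right)} = 6 a$ ($K{\left(a \right)} = a 6 = 6 a$)
$l = 70632$ ($l = 6 \left(-12\right) 9 \left(-109\right) = \left(-72\right) 9 \left(-109\right) = \left(-648\right) \left(-109\right) = 70632$)
$\left(-808749 + \frac{1}{-2078704}\right) + l = \left(-808749 + \frac{1}{-2078704}\right) + 70632 = \left(-808749 - \frac{1}{2078704}\right) + 70632 = - \frac{1681149781297}{2078704} + 70632 = - \frac{1534326760369}{2078704}$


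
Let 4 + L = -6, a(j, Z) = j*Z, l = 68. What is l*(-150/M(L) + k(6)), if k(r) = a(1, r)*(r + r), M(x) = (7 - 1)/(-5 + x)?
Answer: 30396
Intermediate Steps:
a(j, Z) = Z*j
L = -10 (L = -4 - 6 = -10)
M(x) = 6/(-5 + x)
k(r) = 2*r² (k(r) = (r*1)*(r + r) = r*(2*r) = 2*r²)
l*(-150/M(L) + k(6)) = 68*(-150/(6/(-5 - 10)) + 2*6²) = 68*(-150/(6/(-15)) + 2*36) = 68*(-150/(6*(-1/15)) + 72) = 68*(-150/(-⅖) + 72) = 68*(-150*(-5/2) + 72) = 68*(375 + 72) = 68*447 = 30396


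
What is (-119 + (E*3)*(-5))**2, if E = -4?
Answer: 3481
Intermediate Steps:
(-119 + (E*3)*(-5))**2 = (-119 - 4*3*(-5))**2 = (-119 - 12*(-5))**2 = (-119 + 60)**2 = (-59)**2 = 3481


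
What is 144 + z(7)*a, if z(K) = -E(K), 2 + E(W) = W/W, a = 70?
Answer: 214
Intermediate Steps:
E(W) = -1 (E(W) = -2 + W/W = -2 + 1 = -1)
z(K) = 1 (z(K) = -1*(-1) = 1)
144 + z(7)*a = 144 + 1*70 = 144 + 70 = 214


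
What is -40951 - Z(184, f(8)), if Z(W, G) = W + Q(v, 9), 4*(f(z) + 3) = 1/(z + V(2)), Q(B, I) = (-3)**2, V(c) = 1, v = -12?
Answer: -41144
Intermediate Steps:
Q(B, I) = 9
f(z) = -3 + 1/(4*(1 + z)) (f(z) = -3 + 1/(4*(z + 1)) = -3 + 1/(4*(1 + z)))
Z(W, G) = 9 + W (Z(W, G) = W + 9 = 9 + W)
-40951 - Z(184, f(8)) = -40951 - (9 + 184) = -40951 - 1*193 = -40951 - 193 = -41144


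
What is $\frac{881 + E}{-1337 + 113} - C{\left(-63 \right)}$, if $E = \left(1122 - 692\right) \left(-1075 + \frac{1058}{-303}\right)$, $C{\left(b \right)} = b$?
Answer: $\frac{163614683}{370872} \approx 441.16$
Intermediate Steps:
$E = - \frac{140516690}{303}$ ($E = 430 \left(-1075 + 1058 \left(- \frac{1}{303}\right)\right) = 430 \left(-1075 - \frac{1058}{303}\right) = 430 \left(- \frac{326783}{303}\right) = - \frac{140516690}{303} \approx -4.6375 \cdot 10^{5}$)
$\frac{881 + E}{-1337 + 113} - C{\left(-63 \right)} = \frac{881 - \frac{140516690}{303}}{-1337 + 113} - -63 = - \frac{140249747}{303 \left(-1224\right)} + 63 = \left(- \frac{140249747}{303}\right) \left(- \frac{1}{1224}\right) + 63 = \frac{140249747}{370872} + 63 = \frac{163614683}{370872}$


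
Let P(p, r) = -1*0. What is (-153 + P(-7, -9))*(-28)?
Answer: 4284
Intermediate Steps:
P(p, r) = 0
(-153 + P(-7, -9))*(-28) = (-153 + 0)*(-28) = -153*(-28) = 4284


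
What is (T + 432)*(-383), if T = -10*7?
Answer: -138646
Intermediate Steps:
T = -70
(T + 432)*(-383) = (-70 + 432)*(-383) = 362*(-383) = -138646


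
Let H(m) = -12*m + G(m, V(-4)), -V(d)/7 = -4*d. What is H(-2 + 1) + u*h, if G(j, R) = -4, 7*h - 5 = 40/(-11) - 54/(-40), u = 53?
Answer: 43961/1540 ≈ 28.546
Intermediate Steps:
V(d) = 28*d (V(d) = -(-28)*d = 28*d)
h = 597/1540 (h = 5/7 + (40/(-11) - 54/(-40))/7 = 5/7 + (40*(-1/11) - 54*(-1/40))/7 = 5/7 + (-40/11 + 27/20)/7 = 5/7 + (1/7)*(-503/220) = 5/7 - 503/1540 = 597/1540 ≈ 0.38766)
H(m) = -4 - 12*m (H(m) = -12*m - 4 = -4 - 12*m)
H(-2 + 1) + u*h = (-4 - 12*(-2 + 1)) + 53*(597/1540) = (-4 - 12*(-1)) + 31641/1540 = (-4 + 12) + 31641/1540 = 8 + 31641/1540 = 43961/1540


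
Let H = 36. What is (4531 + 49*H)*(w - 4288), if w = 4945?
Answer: 4135815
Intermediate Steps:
(4531 + 49*H)*(w - 4288) = (4531 + 49*36)*(4945 - 4288) = (4531 + 1764)*657 = 6295*657 = 4135815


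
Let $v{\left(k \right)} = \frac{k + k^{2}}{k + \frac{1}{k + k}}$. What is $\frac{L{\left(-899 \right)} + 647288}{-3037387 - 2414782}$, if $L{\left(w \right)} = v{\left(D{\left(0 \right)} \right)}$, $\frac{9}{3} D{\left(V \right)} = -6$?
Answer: $- \frac{5825584}{49069521} \approx -0.11872$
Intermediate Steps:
$D{\left(V \right)} = -2$ ($D{\left(V \right)} = \frac{1}{3} \left(-6\right) = -2$)
$v{\left(k \right)} = \frac{k + k^{2}}{k + \frac{1}{2 k}}$
$L{\left(w \right)} = - \frac{8}{9}$ ($L{\left(w \right)} = \frac{2 \left(-2\right)^{2} \left(1 - 2\right)}{1 + 2 \left(-2\right)^{2}} = 2 \cdot 4 \frac{1}{1 + 2 \cdot 4} \left(-1\right) = 2 \cdot 4 \frac{1}{1 + 8} \left(-1\right) = 2 \cdot 4 \cdot \frac{1}{9} \left(-1\right) = - \frac{8}{9}$)
$\frac{L{\left(-899 \right)} + 647288}{-3037387 - 2414782} = \frac{- \frac{8}{9} + 647288}{-3037387 - 2414782} = \frac{5825584}{9 \left(-5452169\right)} = \frac{5825584}{9} \left(- \frac{1}{5452169}\right) = - \frac{5825584}{49069521}$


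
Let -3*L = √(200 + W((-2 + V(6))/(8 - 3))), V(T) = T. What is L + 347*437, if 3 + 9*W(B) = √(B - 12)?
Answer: 151639 - √(44925 + 10*I*√70)/45 ≈ 1.5163e+5 - 0.0043859*I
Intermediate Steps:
W(B) = -⅓ + √(-12 + B)/9 (W(B) = -⅓ + √(B - 12)/9 = -⅓ + √(-12 + B)/9)
L = -√(599/3 + 2*I*√70/45)/3 (L = -√(200 + (-⅓ + √(-12 + (-2 + 6)/(8 - 3))/9))/3 = -√(200 + (-⅓ + √(-12 + 4/5)/9))/3 = -√(200 + (-⅓ + √(-12 + 4*(⅕))/9))/3 = -√(200 + (-⅓ + √(-12 + ⅘)/9))/3 = -√(200 + (-⅓ + √(-56/5)/9))/3 = -√(200 + (-⅓ + (2*I*√70/5)/9))/3 = -√(200 + (-⅓ + 2*I*√70/45))/3 = -√(599/3 + 2*I*√70/45)/3 ≈ -4.7101 - 0.0043859*I)
L + 347*437 = -√(44925 + 10*I*√70)/45 + 347*437 = -√(44925 + 10*I*√70)/45 + 151639 = 151639 - √(44925 + 10*I*√70)/45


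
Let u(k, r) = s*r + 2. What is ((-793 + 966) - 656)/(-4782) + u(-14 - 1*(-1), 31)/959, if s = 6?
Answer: 454071/1528646 ≈ 0.29704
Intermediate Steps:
u(k, r) = 2 + 6*r (u(k, r) = 6*r + 2 = 2 + 6*r)
((-793 + 966) - 656)/(-4782) + u(-14 - 1*(-1), 31)/959 = ((-793 + 966) - 656)/(-4782) + (2 + 6*31)/959 = (173 - 656)*(-1/4782) + (2 + 186)*(1/959) = -483*(-1/4782) + 188*(1/959) = 161/1594 + 188/959 = 454071/1528646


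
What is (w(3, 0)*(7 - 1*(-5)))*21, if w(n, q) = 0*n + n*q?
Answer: 0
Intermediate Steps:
w(n, q) = n*q (w(n, q) = 0 + n*q = n*q)
(w(3, 0)*(7 - 1*(-5)))*21 = ((3*0)*(7 - 1*(-5)))*21 = (0*(7 + 5))*21 = (0*12)*21 = 0*21 = 0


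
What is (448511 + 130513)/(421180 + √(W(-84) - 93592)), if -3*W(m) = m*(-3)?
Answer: 60968332080/44348171519 - 289512*I*√23419/44348171519 ≈ 1.3748 - 0.00099902*I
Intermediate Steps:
W(m) = m (W(m) = -m*(-3)/3 = -(-1)*m = m)
(448511 + 130513)/(421180 + √(W(-84) - 93592)) = (448511 + 130513)/(421180 + √(-84 - 93592)) = 579024/(421180 + √(-93676)) = 579024/(421180 + 2*I*√23419)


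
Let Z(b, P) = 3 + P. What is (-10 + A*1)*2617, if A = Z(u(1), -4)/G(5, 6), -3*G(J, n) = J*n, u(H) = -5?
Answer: -259083/10 ≈ -25908.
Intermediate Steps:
G(J, n) = -J*n/3
A = ⅒ (A = (3 - 4)/((-⅓*5*6)) = -1/(-10) = -1*(-⅒) = ⅒ ≈ 0.10000)
(-10 + A*1)*2617 = (-10 + (⅒)*1)*2617 = (-10 + ⅒)*2617 = -99/10*2617 = -259083/10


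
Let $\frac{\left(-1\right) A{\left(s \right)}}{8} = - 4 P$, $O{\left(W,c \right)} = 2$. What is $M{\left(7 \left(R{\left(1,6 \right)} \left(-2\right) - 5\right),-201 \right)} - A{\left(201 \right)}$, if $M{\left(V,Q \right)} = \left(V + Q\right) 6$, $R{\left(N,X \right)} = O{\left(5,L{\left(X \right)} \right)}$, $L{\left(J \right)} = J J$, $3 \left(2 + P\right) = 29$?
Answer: $- \frac{5488}{3} \approx -1829.3$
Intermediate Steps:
$P = \frac{23}{3}$ ($P = -2 + \frac{1}{3} \cdot 29 = -2 + \frac{29}{3} = \frac{23}{3} \approx 7.6667$)
$L{\left(J \right)} = J^{2}$
$R{\left(N,X \right)} = 2$
$A{\left(s \right)} = \frac{736}{3}$ ($A{\left(s \right)} = - 8 \left(\left(-4\right) \frac{23}{3}\right) = \left(-8\right) \left(- \frac{92}{3}\right) = \frac{736}{3}$)
$M{\left(V,Q \right)} = 6 Q + 6 V$ ($M{\left(V,Q \right)} = \left(Q + V\right) 6 = 6 Q + 6 V$)
$M{\left(7 \left(R{\left(1,6 \right)} \left(-2\right) - 5\right),-201 \right)} - A{\left(201 \right)} = \left(6 \left(-201\right) + 6 \cdot 7 \left(2 \left(-2\right) - 5\right)\right) - \frac{736}{3} = \left(-1206 + 6 \cdot 7 \left(-4 - 5\right)\right) - \frac{736}{3} = \left(-1206 + 6 \cdot 7 \left(-9\right)\right) - \frac{736}{3} = \left(-1206 + 6 \left(-63\right)\right) - \frac{736}{3} = \left(-1206 - 378\right) - \frac{736}{3} = -1584 - \frac{736}{3} = - \frac{5488}{3}$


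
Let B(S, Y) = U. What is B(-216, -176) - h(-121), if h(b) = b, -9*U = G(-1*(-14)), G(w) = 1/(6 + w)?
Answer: 21779/180 ≈ 120.99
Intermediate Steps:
U = -1/180 (U = -1/(9*(6 - 1*(-14))) = -1/(9*(6 + 14)) = -1/9/20 = -1/9*1/20 = -1/180 ≈ -0.0055556)
B(S, Y) = -1/180
B(-216, -176) - h(-121) = -1/180 - 1*(-121) = -1/180 + 121 = 21779/180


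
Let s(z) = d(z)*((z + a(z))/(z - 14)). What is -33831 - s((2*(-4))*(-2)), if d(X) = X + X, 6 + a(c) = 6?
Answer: -34087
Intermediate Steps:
a(c) = 0 (a(c) = -6 + 6 = 0)
d(X) = 2*X
s(z) = 2*z²/(-14 + z) (s(z) = (2*z)*((z + 0)/(z - 14)) = (2*z)*(z/(-14 + z)) = 2*z²/(-14 + z))
-33831 - s((2*(-4))*(-2)) = -33831 - 2*((2*(-4))*(-2))²/(-14 + (2*(-4))*(-2)) = -33831 - 2*(-8*(-2))²/(-14 - 8*(-2)) = -33831 - 2*16²/(-14 + 16) = -33831 - 2*256/2 = -33831 - 1*256 = -33831 - 256 = -34087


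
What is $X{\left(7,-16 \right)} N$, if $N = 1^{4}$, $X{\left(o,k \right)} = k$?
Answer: $-16$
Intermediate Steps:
$N = 1$
$X{\left(7,-16 \right)} N = \left(-16\right) 1 = -16$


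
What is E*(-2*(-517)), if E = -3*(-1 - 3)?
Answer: 12408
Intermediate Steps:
E = 12 (E = -3*(-4) = 12)
E*(-2*(-517)) = 12*(-2*(-517)) = 12*1034 = 12408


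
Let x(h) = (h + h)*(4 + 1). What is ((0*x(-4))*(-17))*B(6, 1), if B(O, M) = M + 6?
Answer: 0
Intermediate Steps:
B(O, M) = 6 + M
x(h) = 10*h (x(h) = (2*h)*5 = 10*h)
((0*x(-4))*(-17))*B(6, 1) = ((0*(10*(-4)))*(-17))*(6 + 1) = ((0*(-40))*(-17))*7 = (0*(-17))*7 = 0*7 = 0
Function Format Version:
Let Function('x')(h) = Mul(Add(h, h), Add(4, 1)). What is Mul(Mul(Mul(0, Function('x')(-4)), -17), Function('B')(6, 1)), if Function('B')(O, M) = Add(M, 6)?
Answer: 0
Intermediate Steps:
Function('B')(O, M) = Add(6, M)
Function('x')(h) = Mul(10, h) (Function('x')(h) = Mul(Mul(2, h), 5) = Mul(10, h))
Mul(Mul(Mul(0, Function('x')(-4)), -17), Function('B')(6, 1)) = Mul(Mul(Mul(0, Mul(10, -4)), -17), Add(6, 1)) = Mul(Mul(Mul(0, -40), -17), 7) = Mul(Mul(0, -17), 7) = Mul(0, 7) = 0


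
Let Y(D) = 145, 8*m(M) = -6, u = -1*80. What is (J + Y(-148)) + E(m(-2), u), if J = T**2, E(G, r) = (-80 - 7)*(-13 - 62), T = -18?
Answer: 6994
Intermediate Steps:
u = -80
m(M) = -3/4 (m(M) = (1/8)*(-6) = -3/4)
E(G, r) = 6525 (E(G, r) = -87*(-75) = 6525)
J = 324 (J = (-18)**2 = 324)
(J + Y(-148)) + E(m(-2), u) = (324 + 145) + 6525 = 469 + 6525 = 6994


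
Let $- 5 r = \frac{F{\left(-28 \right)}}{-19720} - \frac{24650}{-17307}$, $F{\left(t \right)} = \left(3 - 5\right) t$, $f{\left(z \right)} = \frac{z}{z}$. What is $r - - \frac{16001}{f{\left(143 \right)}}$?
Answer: $\frac{3413093067674}{213308775} \approx 16001.0$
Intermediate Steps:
$f{\left(z \right)} = 1$
$F{\left(t \right)} = - 2 t$
$r = - \frac{60641101}{213308775}$ ($r = - \frac{\frac{\left(-2\right) \left(-28\right)}{-19720} - \frac{24650}{-17307}}{5} = - \frac{56 \left(- \frac{1}{19720}\right) - - \frac{24650}{17307}}{5} = - \frac{- \frac{7}{2465} + \frac{24650}{17307}}{5} = \left(- \frac{1}{5}\right) \frac{60641101}{42661755} = - \frac{60641101}{213308775} \approx -0.28429$)
$r - - \frac{16001}{f{\left(143 \right)}} = - \frac{60641101}{213308775} - - \frac{16001}{1} = - \frac{60641101}{213308775} - \left(-16001\right) 1 = - \frac{60641101}{213308775} - -16001 = - \frac{60641101}{213308775} + 16001 = \frac{3413093067674}{213308775}$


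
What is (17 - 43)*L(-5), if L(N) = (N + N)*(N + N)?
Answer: -2600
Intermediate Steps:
L(N) = 4*N² (L(N) = (2*N)*(2*N) = 4*N²)
(17 - 43)*L(-5) = (17 - 43)*(4*(-5)²) = -104*25 = -26*100 = -2600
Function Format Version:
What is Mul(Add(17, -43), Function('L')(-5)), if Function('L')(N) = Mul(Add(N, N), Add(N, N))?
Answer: -2600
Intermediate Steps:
Function('L')(N) = Mul(4, Pow(N, 2)) (Function('L')(N) = Mul(Mul(2, N), Mul(2, N)) = Mul(4, Pow(N, 2)))
Mul(Add(17, -43), Function('L')(-5)) = Mul(Add(17, -43), Mul(4, Pow(-5, 2))) = Mul(-26, Mul(4, 25)) = Mul(-26, 100) = -2600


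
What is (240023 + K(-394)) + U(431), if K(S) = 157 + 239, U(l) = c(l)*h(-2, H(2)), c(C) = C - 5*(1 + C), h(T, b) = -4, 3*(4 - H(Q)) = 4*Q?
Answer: 247335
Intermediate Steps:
H(Q) = 4 - 4*Q/3
c(C) = -5 - 4*C (c(C) = C + (-5 - 5*C) = -5 - 4*C)
U(l) = 20 + 16*l (U(l) = (-5 - 4*l)*(-4) = 20 + 16*l)
K(S) = 396
(240023 + K(-394)) + U(431) = (240023 + 396) + (20 + 16*431) = 240419 + (20 + 6896) = 240419 + 6916 = 247335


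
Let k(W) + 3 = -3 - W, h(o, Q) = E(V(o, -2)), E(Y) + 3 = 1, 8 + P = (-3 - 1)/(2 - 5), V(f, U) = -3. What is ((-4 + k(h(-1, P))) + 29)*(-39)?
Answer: -819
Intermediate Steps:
P = -20/3 (P = -8 + (-3 - 1)/(2 - 5) = -8 - 4/(-3) = -8 - 4*(-1/3) = -8 + 4/3 = -20/3 ≈ -6.6667)
E(Y) = -2 (E(Y) = -3 + 1 = -2)
h(o, Q) = -2
k(W) = -6 - W (k(W) = -3 + (-3 - W) = -6 - W)
((-4 + k(h(-1, P))) + 29)*(-39) = ((-4 + (-6 - 1*(-2))) + 29)*(-39) = ((-4 + (-6 + 2)) + 29)*(-39) = ((-4 - 4) + 29)*(-39) = (-8 + 29)*(-39) = 21*(-39) = -819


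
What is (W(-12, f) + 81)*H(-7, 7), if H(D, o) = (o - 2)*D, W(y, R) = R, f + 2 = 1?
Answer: -2800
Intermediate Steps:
f = -1 (f = -2 + 1 = -1)
H(D, o) = D*(-2 + o) (H(D, o) = (-2 + o)*D = D*(-2 + o))
(W(-12, f) + 81)*H(-7, 7) = (-1 + 81)*(-7*(-2 + 7)) = 80*(-7*5) = 80*(-35) = -2800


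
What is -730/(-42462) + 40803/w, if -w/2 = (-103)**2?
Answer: -858543923/450479358 ≈ -1.9058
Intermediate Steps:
w = -21218 (w = -2*(-103)**2 = -2*10609 = -21218)
-730/(-42462) + 40803/w = -730/(-42462) + 40803/(-21218) = -730*(-1/42462) + 40803*(-1/21218) = 365/21231 - 40803/21218 = -858543923/450479358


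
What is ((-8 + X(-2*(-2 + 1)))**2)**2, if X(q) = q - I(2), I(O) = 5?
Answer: 14641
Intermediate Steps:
X(q) = -5 + q (X(q) = q - 1*5 = q - 5 = -5 + q)
((-8 + X(-2*(-2 + 1)))**2)**2 = ((-8 + (-5 - 2*(-2 + 1)))**2)**2 = ((-8 + (-5 - 2*(-1)))**2)**2 = ((-8 + (-5 + 2))**2)**2 = ((-8 - 3)**2)**2 = ((-11)**2)**2 = 121**2 = 14641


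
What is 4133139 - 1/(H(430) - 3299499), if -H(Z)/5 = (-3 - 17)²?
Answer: 13645554275362/3301499 ≈ 4.1331e+6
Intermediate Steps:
H(Z) = -2000 (H(Z) = -5*(-3 - 17)² = -5*(-20)² = -5*400 = -2000)
4133139 - 1/(H(430) - 3299499) = 4133139 - 1/(-2000 - 3299499) = 4133139 - 1/(-3301499) = 4133139 - 1*(-1/3301499) = 4133139 + 1/3301499 = 13645554275362/3301499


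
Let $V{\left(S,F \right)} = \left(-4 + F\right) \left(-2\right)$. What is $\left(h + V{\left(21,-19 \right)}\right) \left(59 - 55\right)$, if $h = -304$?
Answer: $-1032$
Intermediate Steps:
$V{\left(S,F \right)} = 8 - 2 F$
$\left(h + V{\left(21,-19 \right)}\right) \left(59 - 55\right) = \left(-304 + \left(8 - -38\right)\right) \left(59 - 55\right) = \left(-304 + \left(8 + 38\right)\right) 4 = \left(-304 + 46\right) 4 = \left(-258\right) 4 = -1032$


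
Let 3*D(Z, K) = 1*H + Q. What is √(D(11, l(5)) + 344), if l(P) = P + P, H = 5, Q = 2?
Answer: √3117/3 ≈ 18.610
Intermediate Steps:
l(P) = 2*P
D(Z, K) = 7/3 (D(Z, K) = (1*5 + 2)/3 = (5 + 2)/3 = (⅓)*7 = 7/3)
√(D(11, l(5)) + 344) = √(7/3 + 344) = √(1039/3) = √3117/3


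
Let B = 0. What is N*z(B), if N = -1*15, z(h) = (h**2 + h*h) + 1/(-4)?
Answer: 15/4 ≈ 3.7500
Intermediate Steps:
z(h) = -1/4 + 2*h**2 (z(h) = (h**2 + h**2) - 1/4 = 2*h**2 - 1/4 = -1/4 + 2*h**2)
N = -15
N*z(B) = -15*(-1/4 + 2*0**2) = -15*(-1/4 + 2*0) = -15*(-1/4 + 0) = -15*(-1/4) = 15/4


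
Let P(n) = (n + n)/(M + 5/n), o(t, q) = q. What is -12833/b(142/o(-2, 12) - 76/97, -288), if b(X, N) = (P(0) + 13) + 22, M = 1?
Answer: -12833/35 ≈ -366.66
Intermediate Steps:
P(n) = 2*n/(1 + 5/n) (P(n) = (n + n)/(1 + 5/n) = (2*n)/(1 + 5/n) = 2*n/(1 + 5/n))
b(X, N) = 35 (b(X, N) = (2*0²/(5 + 0) + 13) + 22 = (2*0/5 + 13) + 22 = (2*0*(⅕) + 13) + 22 = (0 + 13) + 22 = 13 + 22 = 35)
-12833/b(142/o(-2, 12) - 76/97, -288) = -12833/35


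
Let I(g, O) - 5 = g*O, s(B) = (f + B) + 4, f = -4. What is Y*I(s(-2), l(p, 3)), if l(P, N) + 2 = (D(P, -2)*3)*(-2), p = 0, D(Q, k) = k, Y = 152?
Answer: -2280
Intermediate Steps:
l(P, N) = 10 (l(P, N) = -2 - 2*3*(-2) = -2 - 6*(-2) = -2 + 12 = 10)
s(B) = B (s(B) = (-4 + B) + 4 = B)
I(g, O) = 5 + O*g (I(g, O) = 5 + g*O = 5 + O*g)
Y*I(s(-2), l(p, 3)) = 152*(5 + 10*(-2)) = 152*(5 - 20) = 152*(-15) = -2280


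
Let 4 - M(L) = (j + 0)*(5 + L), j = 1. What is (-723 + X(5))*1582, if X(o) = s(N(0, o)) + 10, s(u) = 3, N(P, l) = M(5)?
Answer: -1123220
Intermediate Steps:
M(L) = -1 - L (M(L) = 4 - (1 + 0)*(5 + L) = 4 - (5 + L) = 4 + (-5 - L) = -1 - L)
N(P, l) = -6 (N(P, l) = -1 - 1*5 = -1 - 5 = -6)
X(o) = 13 (X(o) = 3 + 10 = 13)
(-723 + X(5))*1582 = (-723 + 13)*1582 = -710*1582 = -1123220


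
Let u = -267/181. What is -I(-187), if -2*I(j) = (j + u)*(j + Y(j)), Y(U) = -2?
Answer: 3223773/181 ≈ 17811.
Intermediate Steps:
u = -267/181 (u = -267*1/181 = -267/181 ≈ -1.4751)
I(j) = -(-2 + j)*(-267/181 + j)/2 (I(j) = -(j - 267/181)*(j - 2)/2 = -(-267/181 + j)*(-2 + j)/2 = -(-2 + j)*(-267/181 + j)/2)
-I(-187) = -(-267/181 - ½*(-187)² + (629/362)*(-187)) = -(-267/181 - ½*34969 - 117623/362) = -(-267/181 - 34969/2 - 117623/362) = -1*(-3223773/181) = 3223773/181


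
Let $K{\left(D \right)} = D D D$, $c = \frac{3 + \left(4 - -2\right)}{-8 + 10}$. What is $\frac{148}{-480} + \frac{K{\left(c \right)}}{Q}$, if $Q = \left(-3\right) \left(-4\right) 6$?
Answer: $\frac{919}{960} \approx 0.95729$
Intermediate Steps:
$c = \frac{9}{2}$ ($c = \frac{3 + \left(4 + 2\right)}{2} = \left(3 + 6\right) \frac{1}{2} = 9 \cdot \frac{1}{2} = \frac{9}{2} \approx 4.5$)
$K{\left(D \right)} = D^{3}$ ($K{\left(D \right)} = D^{2} D = D^{3}$)
$Q = 72$ ($Q = 12 \cdot 6 = 72$)
$\frac{148}{-480} + \frac{K{\left(c \right)}}{Q} = \frac{148}{-480} + \frac{\left(\frac{9}{2}\right)^{3}}{72} = 148 \left(- \frac{1}{480}\right) + \frac{729}{8} \cdot \frac{1}{72} = - \frac{37}{120} + \frac{81}{64} = \frac{919}{960}$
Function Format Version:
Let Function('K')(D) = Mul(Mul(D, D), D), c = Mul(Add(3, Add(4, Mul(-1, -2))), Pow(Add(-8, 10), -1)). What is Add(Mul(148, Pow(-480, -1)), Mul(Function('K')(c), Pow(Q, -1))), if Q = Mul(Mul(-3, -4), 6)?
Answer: Rational(919, 960) ≈ 0.95729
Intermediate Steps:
c = Rational(9, 2) (c = Mul(Add(3, Add(4, 2)), Pow(2, -1)) = Mul(Add(3, 6), Rational(1, 2)) = Mul(9, Rational(1, 2)) = Rational(9, 2) ≈ 4.5000)
Function('K')(D) = Pow(D, 3) (Function('K')(D) = Mul(Pow(D, 2), D) = Pow(D, 3))
Q = 72 (Q = Mul(12, 6) = 72)
Add(Mul(148, Pow(-480, -1)), Mul(Function('K')(c), Pow(Q, -1))) = Add(Mul(148, Pow(-480, -1)), Mul(Pow(Rational(9, 2), 3), Pow(72, -1))) = Add(Mul(148, Rational(-1, 480)), Mul(Rational(729, 8), Rational(1, 72))) = Add(Rational(-37, 120), Rational(81, 64)) = Rational(919, 960)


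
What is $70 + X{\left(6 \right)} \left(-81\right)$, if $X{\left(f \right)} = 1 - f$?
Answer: $475$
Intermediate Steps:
$70 + X{\left(6 \right)} \left(-81\right) = 70 + \left(1 - 6\right) \left(-81\right) = 70 - -405 = 70 + 405 = 475$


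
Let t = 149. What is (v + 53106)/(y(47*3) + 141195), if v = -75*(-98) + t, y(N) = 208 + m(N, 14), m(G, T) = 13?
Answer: 60605/141416 ≈ 0.42856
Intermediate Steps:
y(N) = 221 (y(N) = 208 + 13 = 221)
v = 7499 (v = -75*(-98) + 149 = 7350 + 149 = 7499)
(v + 53106)/(y(47*3) + 141195) = (7499 + 53106)/(221 + 141195) = 60605/141416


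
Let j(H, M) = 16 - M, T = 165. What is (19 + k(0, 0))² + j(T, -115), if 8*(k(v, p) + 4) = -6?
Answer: 5345/16 ≈ 334.06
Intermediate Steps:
k(v, p) = -19/4 (k(v, p) = -4 + (⅛)*(-6) = -4 - ¾ = -19/4)
(19 + k(0, 0))² + j(T, -115) = (19 - 19/4)² + (16 - 1*(-115)) = (57/4)² + (16 + 115) = 3249/16 + 131 = 5345/16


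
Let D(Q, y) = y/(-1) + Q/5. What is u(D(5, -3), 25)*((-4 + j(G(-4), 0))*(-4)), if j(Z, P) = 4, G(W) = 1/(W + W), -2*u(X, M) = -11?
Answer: 0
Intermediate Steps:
D(Q, y) = -y + Q/5 (D(Q, y) = y*(-1) + Q*(⅕) = -y + Q/5)
u(X, M) = 11/2 (u(X, M) = -½*(-11) = 11/2)
G(W) = 1/(2*W)
u(D(5, -3), 25)*((-4 + j(G(-4), 0))*(-4)) = 11*((-4 + 4)*(-4))/2 = 11*(0*(-4))/2 = (11/2)*0 = 0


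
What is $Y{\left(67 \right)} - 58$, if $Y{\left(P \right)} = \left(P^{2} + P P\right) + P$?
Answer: $8987$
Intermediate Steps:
$Y{\left(P \right)} = P + 2 P^{2}$ ($Y{\left(P \right)} = \left(P^{2} + P^{2}\right) + P = 2 P^{2} + P = P + 2 P^{2}$)
$Y{\left(67 \right)} - 58 = 67 \left(1 + 2 \cdot 67\right) - 58 = 67 \left(1 + 134\right) - 58 = 67 \cdot 135 - 58 = 9045 - 58 = 8987$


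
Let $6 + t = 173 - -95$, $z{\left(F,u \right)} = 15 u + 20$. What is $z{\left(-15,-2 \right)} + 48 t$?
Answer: $12566$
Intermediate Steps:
$z{\left(F,u \right)} = 20 + 15 u$
$t = 262$ ($t = -6 + \left(173 - -95\right) = -6 + \left(173 + 95\right) = -6 + 268 = 262$)
$z{\left(-15,-2 \right)} + 48 t = \left(20 + 15 \left(-2\right)\right) + 48 \cdot 262 = \left(20 - 30\right) + 12576 = -10 + 12576 = 12566$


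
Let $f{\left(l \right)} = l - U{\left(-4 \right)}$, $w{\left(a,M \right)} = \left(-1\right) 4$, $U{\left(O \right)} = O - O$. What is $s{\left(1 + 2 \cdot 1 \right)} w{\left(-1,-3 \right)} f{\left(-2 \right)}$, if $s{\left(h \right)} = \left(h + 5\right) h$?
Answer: $192$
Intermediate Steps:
$U{\left(O \right)} = 0$
$w{\left(a,M \right)} = -4$
$s{\left(h \right)} = h \left(5 + h\right)$ ($s{\left(h \right)} = \left(5 + h\right) h = h \left(5 + h\right)$)
$f{\left(l \right)} = l$ ($f{\left(l \right)} = l - 0 = l + 0 = l$)
$s{\left(1 + 2 \cdot 1 \right)} w{\left(-1,-3 \right)} f{\left(-2 \right)} = \left(1 + 2 \cdot 1\right) \left(5 + \left(1 + 2 \cdot 1\right)\right) \left(-4\right) \left(-2\right) = \left(1 + 2\right) \left(5 + \left(1 + 2\right)\right) \left(-4\right) \left(-2\right) = 3 \left(5 + 3\right) \left(-4\right) \left(-2\right) = 3 \cdot 8 \left(-4\right) \left(-2\right) = 24 \left(-4\right) \left(-2\right) = \left(-96\right) \left(-2\right) = 192$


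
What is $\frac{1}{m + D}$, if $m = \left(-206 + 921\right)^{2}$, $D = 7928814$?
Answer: $\frac{1}{8440039} \approx 1.1848 \cdot 10^{-7}$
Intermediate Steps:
$m = 511225$ ($m = 715^{2} = 511225$)
$\frac{1}{m + D} = \frac{1}{511225 + 7928814} = \frac{1}{8440039}$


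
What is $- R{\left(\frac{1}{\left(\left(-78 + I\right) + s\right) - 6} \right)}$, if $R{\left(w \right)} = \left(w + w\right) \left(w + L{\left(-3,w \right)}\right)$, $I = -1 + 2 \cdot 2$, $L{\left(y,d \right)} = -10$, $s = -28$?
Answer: $- \frac{2182}{11881} \approx -0.18365$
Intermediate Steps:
$I = 3$ ($I = -1 + 4 = 3$)
$R{\left(w \right)} = 2 w \left(-10 + w\right)$ ($R{\left(w \right)} = \left(w + w\right) \left(w - 10\right) = 2 w \left(-10 + w\right)$)
$- R{\left(\frac{1}{\left(\left(-78 + I\right) + s\right) - 6} \right)} = - \frac{2 \left(-10 + \frac{1}{\left(\left(-78 + 3\right) - 28\right) - 6}\right)}{\left(\left(-78 + 3\right) - 28\right) - 6} = - \frac{2 \left(-10 + \frac{1}{\left(-75 - 28\right) - 6}\right)}{\left(-75 - 28\right) - 6} = - \frac{2 \left(-10 + \frac{1}{-103 - 6}\right)}{-103 - 6} = - \frac{2 \left(-10 + \frac{1}{-109}\right)}{-109} = - \frac{2 \left(-1\right) \left(-10 - \frac{1}{109}\right)}{109} = - \frac{2 \left(-1\right) \left(-1091\right)}{109 \cdot 109} = \left(-1\right) \frac{2182}{11881} = - \frac{2182}{11881}$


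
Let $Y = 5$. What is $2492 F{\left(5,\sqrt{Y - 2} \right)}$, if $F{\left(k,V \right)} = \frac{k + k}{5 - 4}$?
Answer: $24920$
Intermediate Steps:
$F{\left(k,V \right)} = 2 k$ ($F{\left(k,V \right)} = \frac{2 k}{1} = 2 k 1 = 2 k$)
$2492 F{\left(5,\sqrt{Y - 2} \right)} = 2492 \cdot 2 \cdot 5 = 2492 \cdot 10 = 24920$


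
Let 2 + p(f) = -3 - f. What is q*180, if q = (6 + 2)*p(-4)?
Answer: -1440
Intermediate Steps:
p(f) = -5 - f (p(f) = -2 + (-3 - f) = -5 - f)
q = -8 (q = (6 + 2)*(-5 - 1*(-4)) = 8*(-5 + 4) = 8*(-1) = -8)
q*180 = -8*180 = -1440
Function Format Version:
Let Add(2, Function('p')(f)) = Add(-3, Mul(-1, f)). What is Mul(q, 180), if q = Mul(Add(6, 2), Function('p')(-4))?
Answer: -1440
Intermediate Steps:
Function('p')(f) = Add(-5, Mul(-1, f)) (Function('p')(f) = Add(-2, Add(-3, Mul(-1, f))) = Add(-5, Mul(-1, f)))
q = -8 (q = Mul(Add(6, 2), Add(-5, Mul(-1, -4))) = Mul(8, Add(-5, 4)) = Mul(8, -1) = -8)
Mul(q, 180) = Mul(-8, 180) = -1440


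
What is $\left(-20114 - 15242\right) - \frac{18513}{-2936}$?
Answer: $- \frac{103786703}{2936} \approx -35350.0$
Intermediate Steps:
$\left(-20114 - 15242\right) - \frac{18513}{-2936} = -35356 - - \frac{18513}{2936} = -35356 + \frac{18513}{2936} = - \frac{103786703}{2936}$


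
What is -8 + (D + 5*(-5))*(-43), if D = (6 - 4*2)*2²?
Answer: 1411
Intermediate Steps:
D = -8 (D = (6 - 8)*4 = -2*4 = -8)
-8 + (D + 5*(-5))*(-43) = -8 + (-8 + 5*(-5))*(-43) = -8 + (-8 - 25)*(-43) = -8 - 33*(-43) = -8 + 1419 = 1411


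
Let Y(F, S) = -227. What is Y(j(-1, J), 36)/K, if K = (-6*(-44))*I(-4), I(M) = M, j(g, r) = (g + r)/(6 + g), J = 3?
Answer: 227/1056 ≈ 0.21496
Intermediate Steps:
j(g, r) = (g + r)/(6 + g)
K = -1056 (K = -6*(-44)*(-4) = 264*(-4) = -1056)
Y(j(-1, J), 36)/K = -227/(-1056) = -227*(-1/1056) = 227/1056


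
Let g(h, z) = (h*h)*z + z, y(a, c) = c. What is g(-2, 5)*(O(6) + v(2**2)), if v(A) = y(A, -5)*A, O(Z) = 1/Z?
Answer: -2975/6 ≈ -495.83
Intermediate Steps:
g(h, z) = z + z*h**2 (g(h, z) = h**2*z + z = z*h**2 + z = z + z*h**2)
v(A) = -5*A
g(-2, 5)*(O(6) + v(2**2)) = (5*(1 + (-2)**2))*(1/6 - 5*2**2) = (5*(1 + 4))*(1/6 - 5*4) = (5*5)*(1/6 - 20) = 25*(-119/6) = -2975/6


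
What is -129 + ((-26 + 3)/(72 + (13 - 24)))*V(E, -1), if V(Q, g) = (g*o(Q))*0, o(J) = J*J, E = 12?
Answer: -129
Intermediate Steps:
o(J) = J**2
V(Q, g) = 0 (V(Q, g) = (g*Q**2)*0 = 0)
-129 + ((-26 + 3)/(72 + (13 - 24)))*V(E, -1) = -129 + ((-26 + 3)/(72 + (13 - 24)))*0 = -129 - 23/(72 - 11)*0 = -129 - 23/61*0 = -129 + 0 = -129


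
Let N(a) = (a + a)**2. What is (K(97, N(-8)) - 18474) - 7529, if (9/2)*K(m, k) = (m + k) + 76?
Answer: -77723/3 ≈ -25908.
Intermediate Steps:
N(a) = 4*a**2 (N(a) = (2*a)**2 = 4*a**2)
K(m, k) = 152/9 + 2*k/9 + 2*m/9 (K(m, k) = 2*((m + k) + 76)/9 = 2*((k + m) + 76)/9 = 2*(76 + k + m)/9 = 152/9 + 2*k/9 + 2*m/9)
(K(97, N(-8)) - 18474) - 7529 = ((152/9 + 2*(4*(-8)**2)/9 + (2/9)*97) - 18474) - 7529 = ((152/9 + 2*(4*64)/9 + 194/9) - 18474) - 7529 = ((152/9 + (2/9)*256 + 194/9) - 18474) - 7529 = ((152/9 + 512/9 + 194/9) - 18474) - 7529 = (286/3 - 18474) - 7529 = -55136/3 - 7529 = -77723/3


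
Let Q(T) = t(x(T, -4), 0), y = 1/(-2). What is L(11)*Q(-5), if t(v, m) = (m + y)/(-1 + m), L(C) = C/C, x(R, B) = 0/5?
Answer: ½ ≈ 0.50000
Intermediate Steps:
x(R, B) = 0 (x(R, B) = 0*(⅕) = 0)
L(C) = 1
y = -½ ≈ -0.50000
t(v, m) = (-½ + m)/(-1 + m) (t(v, m) = (m - ½)/(-1 + m) = (-½ + m)/(-1 + m))
Q(T) = ½ (Q(T) = (-½ + 0)/(-1 + 0) = -½/(-1) = -1*(-½) = ½)
L(11)*Q(-5) = 1*(½) = ½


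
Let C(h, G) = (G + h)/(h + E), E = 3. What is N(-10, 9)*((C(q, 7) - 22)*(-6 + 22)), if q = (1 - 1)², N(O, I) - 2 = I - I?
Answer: -1888/3 ≈ -629.33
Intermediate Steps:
N(O, I) = 2 (N(O, I) = 2 + (I - I) = 2 + 0 = 2)
q = 0 (q = 0² = 0)
C(h, G) = (G + h)/(3 + h) (C(h, G) = (G + h)/(h + 3) = (G + h)/(3 + h))
N(-10, 9)*((C(q, 7) - 22)*(-6 + 22)) = 2*(((7 + 0)/(3 + 0) - 22)*(-6 + 22)) = 2*((7/3 - 22)*16) = 2*(-59/3*16) = 2*(-944/3) = -1888/3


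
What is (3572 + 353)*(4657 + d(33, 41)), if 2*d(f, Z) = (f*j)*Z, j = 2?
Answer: 23589250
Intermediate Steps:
d(f, Z) = Z*f (d(f, Z) = ((f*2)*Z)/2 = ((2*f)*Z)/2 = (2*Z*f)/2 = Z*f)
(3572 + 353)*(4657 + d(33, 41)) = (3572 + 353)*(4657 + 41*33) = 3925*(4657 + 1353) = 3925*6010 = 23589250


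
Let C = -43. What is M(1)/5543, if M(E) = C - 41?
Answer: -84/5543 ≈ -0.015154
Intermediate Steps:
M(E) = -84 (M(E) = -43 - 41 = -84)
M(1)/5543 = -84/5543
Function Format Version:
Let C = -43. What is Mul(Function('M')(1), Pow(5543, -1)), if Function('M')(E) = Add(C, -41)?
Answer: Rational(-84, 5543) ≈ -0.015154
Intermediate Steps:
Function('M')(E) = -84 (Function('M')(E) = Add(-43, -41) = -84)
Mul(Function('M')(1), Pow(5543, -1)) = Mul(-84, Pow(5543, -1)) = Mul(-84, Rational(1, 5543)) = Rational(-84, 5543)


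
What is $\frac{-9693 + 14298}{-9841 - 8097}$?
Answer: $- \frac{4605}{17938} \approx -0.25672$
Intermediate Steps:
$\frac{-9693 + 14298}{-9841 - 8097} = \frac{4605}{-17938} = 4605 \left(- \frac{1}{17938}\right) = - \frac{4605}{17938}$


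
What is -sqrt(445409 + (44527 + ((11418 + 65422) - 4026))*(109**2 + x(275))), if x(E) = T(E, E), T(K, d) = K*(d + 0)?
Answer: -3*sqrt(1140942995) ≈ -1.0133e+5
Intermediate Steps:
T(K, d) = K*d
x(E) = E**2 (x(E) = E*E = E**2)
-sqrt(445409 + (44527 + ((11418 + 65422) - 4026))*(109**2 + x(275))) = -sqrt(445409 + (44527 + ((11418 + 65422) - 4026))*(109**2 + 275**2)) = -sqrt(445409 + (44527 + (76840 - 4026))*(11881 + 75625)) = -sqrt(445409 + (44527 + 72814)*87506) = -sqrt(445409 + 117341*87506) = -sqrt(445409 + 10268041546) = -sqrt(10268486955) = -3*sqrt(1140942995)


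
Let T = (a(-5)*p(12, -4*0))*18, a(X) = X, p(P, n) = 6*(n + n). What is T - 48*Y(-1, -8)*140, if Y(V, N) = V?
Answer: 6720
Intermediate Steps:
p(P, n) = 12*n (p(P, n) = 6*(2*n) = 12*n)
T = 0 (T = -60*(-4*0)*18 = -60*0*18 = -5*0*18 = 0*18 = 0)
T - 48*Y(-1, -8)*140 = 0 - 48*(-1)*140 = 0 + 48*140 = 0 + 6720 = 6720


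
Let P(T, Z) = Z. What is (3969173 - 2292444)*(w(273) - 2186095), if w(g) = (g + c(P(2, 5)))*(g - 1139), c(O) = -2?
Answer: -4058993705349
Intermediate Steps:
w(g) = (-1139 + g)*(-2 + g) (w(g) = (g - 2)*(g - 1139) = (-2 + g)*(-1139 + g) = (-1139 + g)*(-2 + g))
(3969173 - 2292444)*(w(273) - 2186095) = (3969173 - 2292444)*((2278 + 273² - 1141*273) - 2186095) = 1676729*((2278 + 74529 - 311493) - 2186095) = 1676729*(-234686 - 2186095) = 1676729*(-2420781) = -4058993705349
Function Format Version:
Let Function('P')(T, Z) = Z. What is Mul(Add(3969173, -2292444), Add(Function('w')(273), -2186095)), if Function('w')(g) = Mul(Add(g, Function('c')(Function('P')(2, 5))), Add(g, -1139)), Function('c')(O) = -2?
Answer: -4058993705349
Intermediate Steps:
Function('w')(g) = Mul(Add(-1139, g), Add(-2, g)) (Function('w')(g) = Mul(Add(g, -2), Add(g, -1139)) = Mul(Add(-2, g), Add(-1139, g)) = Mul(Add(-1139, g), Add(-2, g)))
Mul(Add(3969173, -2292444), Add(Function('w')(273), -2186095)) = Mul(Add(3969173, -2292444), Add(Add(2278, Pow(273, 2), Mul(-1141, 273)), -2186095)) = Mul(1676729, Add(Add(2278, 74529, -311493), -2186095)) = Mul(1676729, Add(-234686, -2186095)) = Mul(1676729, -2420781) = -4058993705349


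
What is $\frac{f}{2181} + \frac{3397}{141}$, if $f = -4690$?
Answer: $\frac{2249189}{102507} \approx 21.942$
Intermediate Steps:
$\frac{f}{2181} + \frac{3397}{141} = - \frac{4690}{2181} + \frac{3397}{141} = \frac{2249189}{102507}$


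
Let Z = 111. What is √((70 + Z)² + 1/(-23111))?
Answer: √144613638770/2101 ≈ 181.00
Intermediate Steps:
√((70 + Z)² + 1/(-23111)) = √((70 + 111)² + 1/(-23111)) = √(181² - 1/23111) = √(32761 - 1/23111) = √(757139470/23111) = √144613638770/2101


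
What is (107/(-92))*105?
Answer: -11235/92 ≈ -122.12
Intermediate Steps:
(107/(-92))*105 = (107*(-1/92))*105 = -107/92*105 = -11235/92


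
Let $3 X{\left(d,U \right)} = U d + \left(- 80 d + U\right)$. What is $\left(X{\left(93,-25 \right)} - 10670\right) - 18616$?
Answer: $- \frac{97648}{3} \approx -32549.0$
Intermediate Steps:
$X{\left(d,U \right)} = - \frac{80 d}{3} + \frac{U}{3} + \frac{U d}{3}$ ($X{\left(d,U \right)} = \frac{U d + \left(- 80 d + U\right)}{3} = \frac{U d + \left(U - 80 d\right)}{3} = \frac{U - 80 d + U d}{3} = - \frac{80 d}{3} + \frac{U}{3} + \frac{U d}{3}$)
$\left(X{\left(93,-25 \right)} - 10670\right) - 18616 = \left(\left(\left(- \frac{80}{3}\right) 93 + \frac{1}{3} \left(-25\right) + \frac{1}{3} \left(-25\right) 93\right) - 10670\right) - 18616 = \left(\left(-2480 - \frac{25}{3} - 775\right) - 10670\right) - 18616 = \left(- \frac{9790}{3} - 10670\right) - 18616 = - \frac{41800}{3} - 18616 = - \frac{97648}{3}$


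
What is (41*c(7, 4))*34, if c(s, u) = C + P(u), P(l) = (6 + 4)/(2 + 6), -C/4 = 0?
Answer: 3485/2 ≈ 1742.5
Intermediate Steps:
C = 0 (C = -4*0 = 0)
P(l) = 5/4 (P(l) = 10/8 = 10*(⅛) = 5/4)
c(s, u) = 5/4 (c(s, u) = 0 + 5/4 = 5/4)
(41*c(7, 4))*34 = (41*(5/4))*34 = (205/4)*34 = 3485/2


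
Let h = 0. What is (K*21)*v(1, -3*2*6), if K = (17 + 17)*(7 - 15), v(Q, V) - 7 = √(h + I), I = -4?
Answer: -39984 - 11424*I ≈ -39984.0 - 11424.0*I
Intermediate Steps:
v(Q, V) = 7 + 2*I (v(Q, V) = 7 + √(0 - 4) = 7 + √(-4) = 7 + 2*I)
K = -272 (K = 34*(-8) = -272)
(K*21)*v(1, -3*2*6) = (-272*21)*(7 + 2*I) = -5712*(7 + 2*I) = -39984 - 11424*I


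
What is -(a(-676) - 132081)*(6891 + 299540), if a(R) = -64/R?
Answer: 6840052579063/169 ≈ 4.0474e+10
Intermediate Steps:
-(a(-676) - 132081)*(6891 + 299540) = -(-64/(-676) - 132081)*(6891 + 299540) = -(-64*(-1/676) - 132081)*306431 = -(16/169 - 132081)*306431 = -(-22321673)*306431/169 = -1*(-6840052579063/169) = 6840052579063/169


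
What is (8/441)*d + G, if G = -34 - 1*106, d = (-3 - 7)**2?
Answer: -60940/441 ≈ -138.19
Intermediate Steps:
d = 100 (d = (-10)**2 = 100)
G = -140 (G = -34 - 106 = -140)
(8/441)*d + G = (8/441)*100 - 140 = 800/441 - 140 = -60940/441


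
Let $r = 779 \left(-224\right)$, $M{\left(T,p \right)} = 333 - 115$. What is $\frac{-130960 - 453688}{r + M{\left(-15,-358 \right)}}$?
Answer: $\frac{292324}{87139} \approx 3.3547$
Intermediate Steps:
$M{\left(T,p \right)} = 218$
$r = -174496$
$\frac{-130960 - 453688}{r + M{\left(-15,-358 \right)}} = \frac{-130960 - 453688}{-174496 + 218} = - \frac{584648}{-174278} = \left(-584648\right) \left(- \frac{1}{174278}\right) = \frac{292324}{87139}$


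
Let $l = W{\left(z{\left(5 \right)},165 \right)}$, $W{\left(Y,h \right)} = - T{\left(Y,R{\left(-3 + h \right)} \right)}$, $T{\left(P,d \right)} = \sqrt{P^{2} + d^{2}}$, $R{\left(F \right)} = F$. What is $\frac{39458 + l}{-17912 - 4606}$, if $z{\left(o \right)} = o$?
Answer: $- \frac{19729}{11259} + \frac{\sqrt{26269}}{22518} \approx -1.7451$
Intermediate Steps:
$W{\left(Y,h \right)} = - \sqrt{Y^{2} + \left(-3 + h\right)^{2}}$
$l = - \sqrt{26269}$ ($l = - \sqrt{5^{2} + \left(-3 + 165\right)^{2}} = - \sqrt{25 + 162^{2}} = - \sqrt{25 + 26244} = - \sqrt{26269} \approx -162.08$)
$\frac{39458 + l}{-17912 - 4606} = \frac{39458 - \sqrt{26269}}{-17912 - 4606} = \frac{39458 - \sqrt{26269}}{-22518} = \left(39458 - \sqrt{26269}\right) \left(- \frac{1}{22518}\right) = - \frac{19729}{11259} + \frac{\sqrt{26269}}{22518}$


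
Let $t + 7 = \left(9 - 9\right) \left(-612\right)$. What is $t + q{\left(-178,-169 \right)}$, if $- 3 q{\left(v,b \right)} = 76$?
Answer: $- \frac{97}{3} \approx -32.333$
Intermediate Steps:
$q{\left(v,b \right)} = - \frac{76}{3}$ ($q{\left(v,b \right)} = \left(- \frac{1}{3}\right) 76 = - \frac{76}{3}$)
$t = -7$ ($t = -7 + \left(9 - 9\right) \left(-612\right) = -7 + 0 \left(-612\right) = -7 + 0 = -7$)
$t + q{\left(-178,-169 \right)} = -7 - \frac{76}{3} = - \frac{97}{3}$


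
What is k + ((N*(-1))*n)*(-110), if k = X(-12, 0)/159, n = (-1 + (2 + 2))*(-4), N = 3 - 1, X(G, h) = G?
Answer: -139924/53 ≈ -2640.1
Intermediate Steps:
N = 2
n = -12 (n = (-1 + 4)*(-4) = 3*(-4) = -12)
k = -4/53 (k = -12/159 = -12*1/159 = -4/53 ≈ -0.075472)
k + ((N*(-1))*n)*(-110) = -4/53 + ((2*(-1))*(-12))*(-110) = -4/53 - 2*(-12)*(-110) = -4/53 + 24*(-110) = -4/53 - 2640 = -139924/53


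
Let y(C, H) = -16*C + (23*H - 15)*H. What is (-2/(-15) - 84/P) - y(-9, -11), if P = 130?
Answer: -120608/39 ≈ -3092.5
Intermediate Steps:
y(C, H) = -16*C + H*(-15 + 23*H) (y(C, H) = -16*C + (-15 + 23*H)*H = -16*C + H*(-15 + 23*H))
(-2/(-15) - 84/P) - y(-9, -11) = (-2/(-15) - 84/130) - (-16*(-9) - 15*(-11) + 23*(-11)²) = (-2*(-1/15) - 84*1/130) - (144 + 165 + 23*121) = (2/15 - 42/65) - (144 + 165 + 2783) = -20/39 - 1*3092 = -20/39 - 3092 = -120608/39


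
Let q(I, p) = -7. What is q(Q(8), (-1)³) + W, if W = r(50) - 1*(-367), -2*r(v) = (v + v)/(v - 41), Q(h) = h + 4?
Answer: 3190/9 ≈ 354.44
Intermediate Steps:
Q(h) = 4 + h
r(v) = -v/(-41 + v) (r(v) = -(v + v)/(2*(v - 41)) = -2*v/(2*(-41 + v)) = -v/(-41 + v))
W = 3253/9 (W = -1*50/(-41 + 50) - 1*(-367) = -1*50/9 + 367 = -1*50*⅑ + 367 = -50/9 + 367 = 3253/9 ≈ 361.44)
q(Q(8), (-1)³) + W = -7 + 3253/9 = 3190/9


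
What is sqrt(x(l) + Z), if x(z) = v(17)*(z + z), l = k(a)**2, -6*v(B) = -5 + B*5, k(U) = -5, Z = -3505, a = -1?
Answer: I*sqrt(37545)/3 ≈ 64.588*I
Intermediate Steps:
v(B) = 5/6 - 5*B/6 (v(B) = -(-5 + B*5)/6 = -(-5 + 5*B)/6 = 5/6 - 5*B/6)
l = 25 (l = (-5)**2 = 25)
x(z) = -80*z/3 (x(z) = (5/6 - 5/6*17)*(z + z) = (5/6 - 85/6)*(2*z) = -80*z/3)
sqrt(x(l) + Z) = sqrt(-80/3*25 - 3505) = sqrt(-2000/3 - 3505) = sqrt(-12515/3) = I*sqrt(37545)/3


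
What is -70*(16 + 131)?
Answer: -10290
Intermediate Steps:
-70*(16 + 131) = -70*147 = -10290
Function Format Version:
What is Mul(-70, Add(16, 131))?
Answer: -10290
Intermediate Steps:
Mul(-70, Add(16, 131)) = Mul(-70, 147) = -10290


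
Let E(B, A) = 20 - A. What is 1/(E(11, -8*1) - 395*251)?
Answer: -1/99117 ≈ -1.0089e-5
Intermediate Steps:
1/(E(11, -8*1) - 395*251) = 1/((20 - (-8)) - 395*251) = 1/((20 - 1*(-8)) - 99145) = 1/((20 + 8) - 99145) = 1/(28 - 99145) = 1/(-99117) = -1/99117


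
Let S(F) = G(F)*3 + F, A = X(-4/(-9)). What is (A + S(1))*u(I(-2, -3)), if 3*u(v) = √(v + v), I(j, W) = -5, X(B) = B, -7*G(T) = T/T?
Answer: 64*I*√10/189 ≈ 1.0708*I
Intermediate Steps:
G(T) = -⅐ (G(T) = -T/(7*T) = -⅐*1 = -⅐)
A = 4/9 (A = -4/(-9) = -4*(-⅑) = 4/9 ≈ 0.44444)
S(F) = -3/7 + F (S(F) = -⅐*3 + F = -3/7 + F)
u(v) = √2*√v/3 (u(v) = √(v + v)/3 = √(2*v)/3 = (√2*√v)/3 = √2*√v/3)
(A + S(1))*u(I(-2, -3)) = (4/9 + (-3/7 + 1))*(√2*√(-5)/3) = (4/9 + 4/7)*(√2*(I*√5)/3) = 64*(I*√10/3)/63 = 64*I*√10/189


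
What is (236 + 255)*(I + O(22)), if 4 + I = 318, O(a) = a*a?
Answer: 391818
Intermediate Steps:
O(a) = a**2
I = 314 (I = -4 + 318 = 314)
(236 + 255)*(I + O(22)) = (236 + 255)*(314 + 22**2) = 491*(314 + 484) = 491*798 = 391818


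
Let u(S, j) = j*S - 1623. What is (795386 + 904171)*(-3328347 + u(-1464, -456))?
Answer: -4524876763002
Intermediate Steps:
u(S, j) = -1623 + S*j (u(S, j) = S*j - 1623 = -1623 + S*j)
(795386 + 904171)*(-3328347 + u(-1464, -456)) = (795386 + 904171)*(-3328347 + (-1623 - 1464*(-456))) = 1699557*(-3328347 + (-1623 + 667584)) = 1699557*(-3328347 + 665961) = 1699557*(-2662386) = -4524876763002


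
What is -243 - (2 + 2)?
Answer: -247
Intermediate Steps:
-243 - (2 + 2) = -243 - 1*4 = -243 - 4 = -247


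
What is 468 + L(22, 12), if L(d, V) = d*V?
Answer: 732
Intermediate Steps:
L(d, V) = V*d
468 + L(22, 12) = 468 + 12*22 = 468 + 264 = 732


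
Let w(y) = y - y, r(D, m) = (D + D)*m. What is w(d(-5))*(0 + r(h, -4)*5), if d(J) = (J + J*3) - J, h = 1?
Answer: 0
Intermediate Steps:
r(D, m) = 2*D*m (r(D, m) = (2*D)*m = 2*D*m)
d(J) = 3*J (d(J) = (J + 3*J) - J = 4*J - J = 3*J)
w(y) = 0
w(d(-5))*(0 + r(h, -4)*5) = 0*(0 + (2*1*(-4))*5) = 0*(0 - 8*5) = 0*(0 - 40) = 0*(-40) = 0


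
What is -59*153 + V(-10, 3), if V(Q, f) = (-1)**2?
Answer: -9026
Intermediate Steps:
V(Q, f) = 1
-59*153 + V(-10, 3) = -59*153 + 1 = -9027 + 1 = -9026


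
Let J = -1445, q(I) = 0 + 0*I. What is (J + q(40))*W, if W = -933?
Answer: 1348185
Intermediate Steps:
q(I) = 0 (q(I) = 0 + 0 = 0)
(J + q(40))*W = (-1445 + 0)*(-933) = -1445*(-933) = 1348185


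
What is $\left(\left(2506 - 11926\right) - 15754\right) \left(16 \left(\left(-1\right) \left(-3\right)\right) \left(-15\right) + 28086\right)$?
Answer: $-688911684$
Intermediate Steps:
$\left(\left(2506 - 11926\right) - 15754\right) \left(16 \left(\left(-1\right) \left(-3\right)\right) \left(-15\right) + 28086\right) = \left(-9420 - 15754\right) \left(16 \cdot 3 \left(-15\right) + 28086\right) = - 25174 \left(48 \left(-15\right) + 28086\right) = - 25174 \left(-720 + 28086\right) = \left(-25174\right) 27366 = -688911684$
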